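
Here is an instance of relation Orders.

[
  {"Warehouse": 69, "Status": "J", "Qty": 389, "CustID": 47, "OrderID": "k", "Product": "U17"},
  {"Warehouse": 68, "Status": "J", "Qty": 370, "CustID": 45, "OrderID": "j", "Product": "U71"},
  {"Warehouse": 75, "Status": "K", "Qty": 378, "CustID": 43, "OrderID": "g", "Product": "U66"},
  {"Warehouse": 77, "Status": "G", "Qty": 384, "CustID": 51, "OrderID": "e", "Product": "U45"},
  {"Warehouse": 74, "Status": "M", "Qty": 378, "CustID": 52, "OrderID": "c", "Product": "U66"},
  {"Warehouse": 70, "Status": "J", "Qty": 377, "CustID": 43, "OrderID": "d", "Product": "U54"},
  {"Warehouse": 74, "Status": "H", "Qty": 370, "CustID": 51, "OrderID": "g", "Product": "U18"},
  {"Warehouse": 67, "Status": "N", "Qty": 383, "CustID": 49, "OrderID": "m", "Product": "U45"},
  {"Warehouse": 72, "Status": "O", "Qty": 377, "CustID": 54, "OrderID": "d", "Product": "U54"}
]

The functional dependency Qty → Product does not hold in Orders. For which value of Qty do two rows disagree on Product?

370

Qty=389: 1 row → Product = U17 ✓
Qty=370: 2 rows → Product takes values {U71, U18} — violation
Qty=378: 2 rows → Product = U66, U66 ✓
Qty=384: 1 row → Product = U45 ✓
Qty=377: 2 rows → Product = U54, U54 ✓
Qty=383: 1 row → Product = U45 ✓
The only Qty value with inconsistent Product is Qty=370.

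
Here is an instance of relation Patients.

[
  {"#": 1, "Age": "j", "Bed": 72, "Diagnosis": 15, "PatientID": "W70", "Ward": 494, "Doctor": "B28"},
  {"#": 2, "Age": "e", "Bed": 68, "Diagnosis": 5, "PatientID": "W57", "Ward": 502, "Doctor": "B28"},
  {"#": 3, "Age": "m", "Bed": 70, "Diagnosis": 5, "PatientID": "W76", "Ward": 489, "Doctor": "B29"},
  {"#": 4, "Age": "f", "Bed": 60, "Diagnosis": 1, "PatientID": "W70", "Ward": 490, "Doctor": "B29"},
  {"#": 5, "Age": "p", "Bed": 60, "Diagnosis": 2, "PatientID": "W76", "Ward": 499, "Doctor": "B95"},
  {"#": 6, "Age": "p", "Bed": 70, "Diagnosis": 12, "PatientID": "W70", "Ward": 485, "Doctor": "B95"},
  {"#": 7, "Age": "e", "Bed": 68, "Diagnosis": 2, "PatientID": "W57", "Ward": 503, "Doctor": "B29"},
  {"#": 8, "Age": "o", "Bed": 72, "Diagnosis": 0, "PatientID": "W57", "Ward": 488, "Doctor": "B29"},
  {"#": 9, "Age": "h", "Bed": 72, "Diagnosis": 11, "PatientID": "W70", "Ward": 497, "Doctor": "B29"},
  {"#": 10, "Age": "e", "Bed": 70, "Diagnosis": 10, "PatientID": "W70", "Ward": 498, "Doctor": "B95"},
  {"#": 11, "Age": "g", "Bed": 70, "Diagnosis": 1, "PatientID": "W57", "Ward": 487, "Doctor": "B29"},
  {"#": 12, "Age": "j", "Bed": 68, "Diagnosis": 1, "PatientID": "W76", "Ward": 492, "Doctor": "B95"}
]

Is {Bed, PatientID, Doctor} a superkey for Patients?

No

Rows 6 and 10 have the same {Bed, PatientID, Doctor} value (Bed=70, PatientID=W70, Doctor=B95) but are distinct tuples, so {Bed, PatientID, Doctor} does not determine every attribute — not a superkey.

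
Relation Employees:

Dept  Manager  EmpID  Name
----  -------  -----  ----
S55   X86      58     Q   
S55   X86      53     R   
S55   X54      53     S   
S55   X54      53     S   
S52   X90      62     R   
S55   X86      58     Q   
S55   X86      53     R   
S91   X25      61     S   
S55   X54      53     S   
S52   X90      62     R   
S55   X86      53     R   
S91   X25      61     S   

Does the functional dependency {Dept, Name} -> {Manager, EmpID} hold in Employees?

Yes

(Dept=S55, Name=Q): 2 rows → {Manager,EmpID} = (X86, 58), (X86, 58) ✓
(Dept=S55, Name=R): 3 rows → {Manager,EmpID} = (X86, 53), (X86, 53), (X86, 53) ✓
(Dept=S55, Name=S): 3 rows → {Manager,EmpID} = (X54, 53), (X54, 53), (X54, 53) ✓
(Dept=S52, Name=R): 2 rows → {Manager,EmpID} = (X90, 62), (X90, 62) ✓
(Dept=S91, Name=S): 2 rows → {Manager,EmpID} = (X25, 61), (X25, 61) ✓
Every {Dept, Name} value is associated with a single {Manager, EmpID} value, so {Dept, Name} -> {Manager, EmpID} holds.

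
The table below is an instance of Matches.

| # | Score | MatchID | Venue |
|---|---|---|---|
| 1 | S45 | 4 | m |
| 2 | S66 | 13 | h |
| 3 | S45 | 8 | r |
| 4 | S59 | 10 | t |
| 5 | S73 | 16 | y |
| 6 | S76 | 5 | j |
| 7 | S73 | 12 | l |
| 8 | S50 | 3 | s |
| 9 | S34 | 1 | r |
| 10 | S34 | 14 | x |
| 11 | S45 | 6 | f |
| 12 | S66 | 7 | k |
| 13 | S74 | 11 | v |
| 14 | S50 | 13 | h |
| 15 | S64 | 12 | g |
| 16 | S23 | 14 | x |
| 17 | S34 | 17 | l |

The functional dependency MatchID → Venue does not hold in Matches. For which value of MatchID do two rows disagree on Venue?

12

MatchID=4: row 1 → Venue = m ✓
MatchID=13: rows 2, 14 → Venue = h, h ✓
MatchID=8: row 3 → Venue = r ✓
MatchID=10: row 4 → Venue = t ✓
MatchID=16: row 5 → Venue = y ✓
MatchID=5: row 6 → Venue = j ✓
MatchID=12: rows 7, 15 → Venue takes values {l, g} — violation
MatchID=3: row 8 → Venue = s ✓
MatchID=1: row 9 → Venue = r ✓
MatchID=14: rows 10, 16 → Venue = x, x ✓
MatchID=6: row 11 → Venue = f ✓
MatchID=7: row 12 → Venue = k ✓
MatchID=11: row 13 → Venue = v ✓
MatchID=17: row 17 → Venue = l ✓
The only MatchID value with inconsistent Venue is MatchID=12.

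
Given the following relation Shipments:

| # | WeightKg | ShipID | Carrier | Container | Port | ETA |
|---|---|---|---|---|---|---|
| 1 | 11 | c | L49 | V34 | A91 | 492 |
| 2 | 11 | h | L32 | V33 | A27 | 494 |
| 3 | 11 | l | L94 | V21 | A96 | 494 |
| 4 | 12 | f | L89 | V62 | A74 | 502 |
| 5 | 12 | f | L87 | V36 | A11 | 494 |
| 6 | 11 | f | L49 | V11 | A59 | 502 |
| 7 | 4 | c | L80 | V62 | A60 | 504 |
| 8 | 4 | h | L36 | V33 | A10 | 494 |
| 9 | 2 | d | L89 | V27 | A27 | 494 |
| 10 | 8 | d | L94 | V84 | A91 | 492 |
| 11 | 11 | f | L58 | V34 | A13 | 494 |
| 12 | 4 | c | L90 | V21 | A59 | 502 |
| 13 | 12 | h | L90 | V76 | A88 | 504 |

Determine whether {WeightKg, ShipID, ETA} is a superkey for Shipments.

All 13 rows have distinct {WeightKg, ShipID, ETA} values, so {WeightKg, ShipID, ETA} → (all attributes) holds and {WeightKg, ShipID, ETA} is a superkey.

Yes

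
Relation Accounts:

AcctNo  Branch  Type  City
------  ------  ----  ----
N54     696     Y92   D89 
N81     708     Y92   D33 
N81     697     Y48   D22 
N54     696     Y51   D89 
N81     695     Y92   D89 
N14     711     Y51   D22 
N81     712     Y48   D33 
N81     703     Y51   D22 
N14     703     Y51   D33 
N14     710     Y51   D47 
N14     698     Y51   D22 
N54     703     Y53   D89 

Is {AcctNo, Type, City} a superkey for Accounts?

Two distinct rows share (AcctNo=N14, Type=Y51, City=D22), so {AcctNo, Type, City} does not determine every attribute — not a superkey.

No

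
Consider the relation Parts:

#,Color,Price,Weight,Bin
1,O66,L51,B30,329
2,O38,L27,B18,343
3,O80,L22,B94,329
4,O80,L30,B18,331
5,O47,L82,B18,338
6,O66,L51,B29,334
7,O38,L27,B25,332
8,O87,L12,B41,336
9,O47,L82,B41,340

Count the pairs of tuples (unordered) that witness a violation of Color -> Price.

Color=O66: all 2 rows agree on Price — 0 pairs.
Color=O38: all 2 rows agree on Price — 0 pairs.
Color=O80: violating pairs (3,4) — 1 pair.
Color=O47: all 2 rows agree on Price — 0 pairs.

1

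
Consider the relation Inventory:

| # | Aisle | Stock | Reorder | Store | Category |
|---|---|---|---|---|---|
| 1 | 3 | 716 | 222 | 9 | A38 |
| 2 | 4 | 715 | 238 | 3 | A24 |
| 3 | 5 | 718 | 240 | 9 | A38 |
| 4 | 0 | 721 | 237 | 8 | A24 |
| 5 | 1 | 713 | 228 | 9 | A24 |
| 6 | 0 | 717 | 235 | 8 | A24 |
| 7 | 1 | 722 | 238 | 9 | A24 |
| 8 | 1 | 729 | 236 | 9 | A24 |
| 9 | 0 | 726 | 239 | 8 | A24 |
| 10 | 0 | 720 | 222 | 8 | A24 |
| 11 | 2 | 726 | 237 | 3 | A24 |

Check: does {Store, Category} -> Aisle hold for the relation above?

No

(Store=9, Category=A38): rows 1, 3 → Aisle takes values {3, 5} — violation
(Store=3, Category=A24): rows 2, 11 → Aisle takes values {4, 2} — violation
(Store=8, Category=A24): rows 4, 6, 9, 10 → Aisle = 0, 0, 0, 0 ✓
(Store=9, Category=A24): rows 5, 7, 8 → Aisle = 1, 1, 1 ✓
Two rows agree on {Store, Category} but differ on Aisle, so {Store, Category} -> Aisle does not hold.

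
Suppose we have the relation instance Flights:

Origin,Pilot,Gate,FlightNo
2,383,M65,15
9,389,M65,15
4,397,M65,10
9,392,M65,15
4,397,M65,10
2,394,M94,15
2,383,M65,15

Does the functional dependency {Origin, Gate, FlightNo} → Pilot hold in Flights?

(Origin=2, Gate=M65, FlightNo=15): 2 rows → Pilot = 383, 383 ✓
(Origin=9, Gate=M65, FlightNo=15): 2 rows → Pilot takes values {389, 392} — violation
(Origin=4, Gate=M65, FlightNo=10): 2 rows → Pilot = 397, 397 ✓
(Origin=2, Gate=M94, FlightNo=15): 1 row → Pilot = 394 ✓
Two rows agree on {Origin, Gate, FlightNo} but differ on Pilot, so {Origin, Gate, FlightNo} → Pilot does not hold.

No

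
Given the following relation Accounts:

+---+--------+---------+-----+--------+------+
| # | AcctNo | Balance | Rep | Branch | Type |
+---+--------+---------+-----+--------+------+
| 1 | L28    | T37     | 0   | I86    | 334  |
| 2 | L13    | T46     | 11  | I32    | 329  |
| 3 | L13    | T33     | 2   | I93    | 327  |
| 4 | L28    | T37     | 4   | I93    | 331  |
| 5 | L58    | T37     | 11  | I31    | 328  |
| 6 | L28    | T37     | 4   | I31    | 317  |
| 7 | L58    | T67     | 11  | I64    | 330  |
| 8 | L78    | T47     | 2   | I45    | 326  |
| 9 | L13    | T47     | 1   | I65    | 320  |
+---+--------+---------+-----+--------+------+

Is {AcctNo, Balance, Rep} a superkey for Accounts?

Rows 4 and 6 have the same {AcctNo, Balance, Rep} value (AcctNo=L28, Balance=T37, Rep=4) but are distinct tuples, so {AcctNo, Balance, Rep} does not determine every attribute — not a superkey.

No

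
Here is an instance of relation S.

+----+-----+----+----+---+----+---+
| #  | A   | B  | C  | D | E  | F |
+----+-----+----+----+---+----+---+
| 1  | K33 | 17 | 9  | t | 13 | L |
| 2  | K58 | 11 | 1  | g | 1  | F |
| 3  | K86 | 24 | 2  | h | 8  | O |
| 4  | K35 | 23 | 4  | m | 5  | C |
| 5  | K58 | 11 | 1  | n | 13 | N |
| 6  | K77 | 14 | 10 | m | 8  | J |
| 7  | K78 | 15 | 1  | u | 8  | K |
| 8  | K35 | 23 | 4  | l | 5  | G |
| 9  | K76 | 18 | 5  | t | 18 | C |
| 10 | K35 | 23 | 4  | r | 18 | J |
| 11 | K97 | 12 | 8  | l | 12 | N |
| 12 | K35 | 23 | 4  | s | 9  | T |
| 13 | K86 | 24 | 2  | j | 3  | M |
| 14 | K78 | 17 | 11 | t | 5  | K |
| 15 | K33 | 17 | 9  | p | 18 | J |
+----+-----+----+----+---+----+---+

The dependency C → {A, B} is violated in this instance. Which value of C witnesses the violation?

C=9: rows 1, 15 → {A,B} = (K33, 17), (K33, 17) ✓
C=1: rows 2, 5, 7 → {A,B} takes values {(K58, 11), (K78, 15)} — violation
C=2: rows 3, 13 → {A,B} = (K86, 24), (K86, 24) ✓
C=4: rows 4, 8, 10, 12 → {A,B} = (K35, 23), (K35, 23), (K35, 23), (K35, 23) ✓
C=10: row 6 → {A,B} = (K77, 14) ✓
C=5: row 9 → {A,B} = (K76, 18) ✓
C=8: row 11 → {A,B} = (K97, 12) ✓
C=11: row 14 → {A,B} = (K78, 17) ✓
The only C value with inconsistent RHS is C=1.

1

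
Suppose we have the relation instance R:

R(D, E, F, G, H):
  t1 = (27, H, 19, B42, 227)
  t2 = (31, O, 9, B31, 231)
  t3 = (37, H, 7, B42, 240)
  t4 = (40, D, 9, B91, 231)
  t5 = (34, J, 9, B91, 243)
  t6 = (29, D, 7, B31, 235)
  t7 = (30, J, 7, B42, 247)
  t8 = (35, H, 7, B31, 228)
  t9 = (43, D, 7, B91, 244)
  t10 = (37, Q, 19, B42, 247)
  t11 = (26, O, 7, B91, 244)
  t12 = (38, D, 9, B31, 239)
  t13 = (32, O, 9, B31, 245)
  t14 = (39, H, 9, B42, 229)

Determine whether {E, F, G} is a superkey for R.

No

Rows 2 and 13 have the same {E, F, G} value (E=O, F=9, G=B31) but are distinct tuples, so {E, F, G} does not determine every attribute — not a superkey.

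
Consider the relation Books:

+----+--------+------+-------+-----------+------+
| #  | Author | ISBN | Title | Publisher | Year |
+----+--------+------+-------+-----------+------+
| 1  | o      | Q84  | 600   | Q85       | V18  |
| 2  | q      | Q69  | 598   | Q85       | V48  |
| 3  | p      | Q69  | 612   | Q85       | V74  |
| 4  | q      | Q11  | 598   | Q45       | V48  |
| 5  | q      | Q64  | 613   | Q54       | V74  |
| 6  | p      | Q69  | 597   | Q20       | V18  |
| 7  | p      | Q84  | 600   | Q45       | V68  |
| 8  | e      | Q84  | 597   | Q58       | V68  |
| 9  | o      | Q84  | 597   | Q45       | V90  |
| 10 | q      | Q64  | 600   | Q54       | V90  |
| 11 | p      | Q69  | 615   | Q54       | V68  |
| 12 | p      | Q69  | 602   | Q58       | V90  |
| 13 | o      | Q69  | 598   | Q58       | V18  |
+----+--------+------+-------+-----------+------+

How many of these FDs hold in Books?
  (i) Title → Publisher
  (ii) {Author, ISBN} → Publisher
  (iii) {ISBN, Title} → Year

(i) Title → Publisher: Title=600: rows 1, 7, 10 → Publisher takes values {Q85, Q45, Q54} — violation; Title=598: rows 2, 4, 13 → Publisher takes values {Q85, Q45, Q58} — violation; Title=597: rows 6, 8, 9 → Publisher takes values {Q20, Q58, Q45} — violation — fails.
(ii) {Author, ISBN} → Publisher: (Author=o, ISBN=Q84): rows 1, 9 → Publisher takes values {Q85, Q45} — violation; (Author=p, ISBN=Q69): rows 3, 6, 11, 12 → Publisher takes values {Q85, Q20, Q54, Q58} — violation — fails.
(iii) {ISBN, Title} → Year: (ISBN=Q84, Title=600): rows 1, 7 → Year takes values {V18, V68} — violation; (ISBN=Q69, Title=598): rows 2, 13 → Year takes values {V48, V18} — violation; (ISBN=Q84, Title=597): rows 8, 9 → Year takes values {V68, V90} — violation — fails.
None of the 3 dependencies hold.

0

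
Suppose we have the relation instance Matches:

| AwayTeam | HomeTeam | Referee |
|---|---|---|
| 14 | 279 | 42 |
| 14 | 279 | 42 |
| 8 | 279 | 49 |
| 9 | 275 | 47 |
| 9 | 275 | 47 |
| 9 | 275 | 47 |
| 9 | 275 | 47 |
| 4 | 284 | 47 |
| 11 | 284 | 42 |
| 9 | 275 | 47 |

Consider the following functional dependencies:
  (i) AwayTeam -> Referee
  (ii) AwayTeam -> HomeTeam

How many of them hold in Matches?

(i) AwayTeam -> Referee: every LHS value maps to a single RHS value — holds.
(ii) AwayTeam -> HomeTeam: every LHS value maps to a single RHS value — holds.
2 of the 2 dependencies hold.

2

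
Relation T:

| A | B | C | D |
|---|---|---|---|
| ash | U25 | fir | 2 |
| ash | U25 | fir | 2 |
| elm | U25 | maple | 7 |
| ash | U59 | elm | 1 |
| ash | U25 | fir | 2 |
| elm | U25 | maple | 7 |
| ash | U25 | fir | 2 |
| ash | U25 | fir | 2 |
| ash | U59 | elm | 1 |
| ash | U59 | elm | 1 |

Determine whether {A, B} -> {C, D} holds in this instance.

Yes

(A=ash, B=U25): 5 rows → {C,D} = (fir, 2), (fir, 2), (fir, 2), (fir, 2), (fir, 2) ✓
(A=elm, B=U25): 2 rows → {C,D} = (maple, 7), (maple, 7) ✓
(A=ash, B=U59): 3 rows → {C,D} = (elm, 1), (elm, 1), (elm, 1) ✓
Every {A, B} value is associated with a single {C, D} value, so {A, B} -> {C, D} holds.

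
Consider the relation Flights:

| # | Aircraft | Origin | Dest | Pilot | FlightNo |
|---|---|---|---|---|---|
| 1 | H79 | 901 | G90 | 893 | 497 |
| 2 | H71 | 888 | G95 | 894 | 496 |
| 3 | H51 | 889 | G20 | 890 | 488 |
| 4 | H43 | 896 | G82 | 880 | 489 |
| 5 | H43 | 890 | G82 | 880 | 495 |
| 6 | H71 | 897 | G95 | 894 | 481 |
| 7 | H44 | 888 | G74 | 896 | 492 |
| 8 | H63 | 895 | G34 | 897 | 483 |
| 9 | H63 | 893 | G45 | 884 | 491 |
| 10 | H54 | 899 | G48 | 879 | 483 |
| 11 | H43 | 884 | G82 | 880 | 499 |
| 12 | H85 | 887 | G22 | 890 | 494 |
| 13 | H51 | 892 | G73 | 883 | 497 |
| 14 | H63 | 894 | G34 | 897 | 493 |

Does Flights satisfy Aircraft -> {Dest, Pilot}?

No

Aircraft=H79: row 1 → {Dest,Pilot} = (G90, 893) ✓
Aircraft=H71: rows 2, 6 → {Dest,Pilot} = (G95, 894), (G95, 894) ✓
Aircraft=H51: rows 3, 13 → {Dest,Pilot} takes values {(G20, 890), (G73, 883)} — violation
Aircraft=H43: rows 4, 5, 11 → {Dest,Pilot} = (G82, 880), (G82, 880), (G82, 880) ✓
Aircraft=H44: row 7 → {Dest,Pilot} = (G74, 896) ✓
Aircraft=H63: rows 8, 9, 14 → {Dest,Pilot} takes values {(G34, 897), (G45, 884)} — violation
Aircraft=H54: row 10 → {Dest,Pilot} = (G48, 879) ✓
Aircraft=H85: row 12 → {Dest,Pilot} = (G22, 890) ✓
Two rows agree on Aircraft but differ on {Dest, Pilot}, so Aircraft -> {Dest, Pilot} does not hold.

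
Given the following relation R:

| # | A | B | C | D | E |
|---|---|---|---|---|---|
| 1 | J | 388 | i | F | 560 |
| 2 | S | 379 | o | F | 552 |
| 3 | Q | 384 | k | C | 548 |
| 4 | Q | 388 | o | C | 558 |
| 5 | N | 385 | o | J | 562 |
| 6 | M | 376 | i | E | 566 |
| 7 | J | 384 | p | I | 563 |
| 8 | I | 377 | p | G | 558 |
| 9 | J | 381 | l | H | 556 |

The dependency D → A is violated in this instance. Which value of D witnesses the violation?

D=F: rows 1, 2 → A takes values {J, S} — violation
D=C: rows 3, 4 → A = Q, Q ✓
D=J: row 5 → A = N ✓
D=E: row 6 → A = M ✓
D=I: row 7 → A = J ✓
D=G: row 8 → A = I ✓
D=H: row 9 → A = J ✓
The only D value with inconsistent A is D=F.

F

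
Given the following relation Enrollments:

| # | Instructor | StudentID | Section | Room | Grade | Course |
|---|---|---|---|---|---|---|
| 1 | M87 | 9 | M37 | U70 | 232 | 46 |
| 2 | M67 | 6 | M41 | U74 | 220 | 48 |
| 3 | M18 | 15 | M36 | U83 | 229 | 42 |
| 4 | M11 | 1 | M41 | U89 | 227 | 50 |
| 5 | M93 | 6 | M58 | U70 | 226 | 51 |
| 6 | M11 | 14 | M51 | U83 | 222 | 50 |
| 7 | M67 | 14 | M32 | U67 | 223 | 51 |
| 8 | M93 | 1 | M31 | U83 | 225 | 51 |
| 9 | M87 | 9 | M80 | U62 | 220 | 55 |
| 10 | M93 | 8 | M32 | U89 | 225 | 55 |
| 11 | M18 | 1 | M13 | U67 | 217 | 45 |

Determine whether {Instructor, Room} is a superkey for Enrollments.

All 11 rows have distinct {Instructor, Room} values, so {Instructor, Room} → (all attributes) holds and {Instructor, Room} is a superkey.

Yes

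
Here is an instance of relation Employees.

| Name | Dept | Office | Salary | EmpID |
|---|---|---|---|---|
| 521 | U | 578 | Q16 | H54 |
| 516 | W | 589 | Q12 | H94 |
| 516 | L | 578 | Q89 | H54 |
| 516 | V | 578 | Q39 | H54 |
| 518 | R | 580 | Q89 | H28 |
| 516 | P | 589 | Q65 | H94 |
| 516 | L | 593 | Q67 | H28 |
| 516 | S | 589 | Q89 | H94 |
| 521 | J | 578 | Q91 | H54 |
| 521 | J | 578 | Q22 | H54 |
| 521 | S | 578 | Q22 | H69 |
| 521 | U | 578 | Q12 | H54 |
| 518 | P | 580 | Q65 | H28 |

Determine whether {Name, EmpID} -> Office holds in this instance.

Yes

(Name=521, EmpID=H54): 4 rows → Office = 578, 578, 578, 578 ✓
(Name=516, EmpID=H94): 3 rows → Office = 589, 589, 589 ✓
(Name=516, EmpID=H54): 2 rows → Office = 578, 578 ✓
(Name=518, EmpID=H28): 2 rows → Office = 580, 580 ✓
(Name=516, EmpID=H28): 1 row → Office = 593 ✓
(Name=521, EmpID=H69): 1 row → Office = 578 ✓
Every {Name, EmpID} value is associated with a single Office value, so {Name, EmpID} -> Office holds.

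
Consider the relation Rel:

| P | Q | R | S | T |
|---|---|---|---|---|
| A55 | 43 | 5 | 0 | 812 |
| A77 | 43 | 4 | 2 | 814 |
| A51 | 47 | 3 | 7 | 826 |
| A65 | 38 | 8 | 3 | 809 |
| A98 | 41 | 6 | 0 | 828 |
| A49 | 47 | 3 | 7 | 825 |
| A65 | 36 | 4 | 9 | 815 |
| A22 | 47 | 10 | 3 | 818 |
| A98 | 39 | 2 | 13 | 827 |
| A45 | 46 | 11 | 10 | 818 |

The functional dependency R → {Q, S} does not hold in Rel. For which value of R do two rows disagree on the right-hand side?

R=5: 1 row → {Q,S} = (43, 0) ✓
R=4: 2 rows → {Q,S} takes values {(43, 2), (36, 9)} — violation
R=3: 2 rows → {Q,S} = (47, 7), (47, 7) ✓
R=8: 1 row → {Q,S} = (38, 3) ✓
R=6: 1 row → {Q,S} = (41, 0) ✓
R=10: 1 row → {Q,S} = (47, 3) ✓
R=2: 1 row → {Q,S} = (39, 13) ✓
R=11: 1 row → {Q,S} = (46, 10) ✓
The only R value with inconsistent RHS is R=4.

4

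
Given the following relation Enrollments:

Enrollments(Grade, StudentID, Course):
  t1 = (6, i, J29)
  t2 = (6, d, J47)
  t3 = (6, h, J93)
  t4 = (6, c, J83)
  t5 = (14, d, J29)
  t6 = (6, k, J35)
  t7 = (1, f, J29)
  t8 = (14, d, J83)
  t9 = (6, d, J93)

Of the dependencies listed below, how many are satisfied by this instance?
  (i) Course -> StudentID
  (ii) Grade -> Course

0

(i) Course -> StudentID: Course=J29: rows 1, 5, 7 → StudentID takes values {i, d, f} — violation; Course=J93: rows 3, 9 → StudentID takes values {h, d} — violation; Course=J83: rows 4, 8 → StudentID takes values {c, d} — violation — fails.
(ii) Grade -> Course: Grade=6: rows 1, 2, 3, 4, 6, 9 → Course takes values {J29, J47, J93, J83, J35} — violation; Grade=14: rows 5, 8 → Course takes values {J29, J83} — violation — fails.
None of the 2 dependencies hold.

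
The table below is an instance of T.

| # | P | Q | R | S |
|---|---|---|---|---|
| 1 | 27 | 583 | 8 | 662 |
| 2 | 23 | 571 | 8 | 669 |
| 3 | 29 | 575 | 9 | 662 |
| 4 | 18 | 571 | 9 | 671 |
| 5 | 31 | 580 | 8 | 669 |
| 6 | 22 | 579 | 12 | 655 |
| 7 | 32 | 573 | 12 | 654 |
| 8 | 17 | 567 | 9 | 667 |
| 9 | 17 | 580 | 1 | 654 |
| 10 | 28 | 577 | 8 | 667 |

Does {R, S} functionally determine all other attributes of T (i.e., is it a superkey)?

No

Rows 2 and 5 have the same {R, S} value (R=8, S=669) but are distinct tuples, so {R, S} does not determine every attribute — not a superkey.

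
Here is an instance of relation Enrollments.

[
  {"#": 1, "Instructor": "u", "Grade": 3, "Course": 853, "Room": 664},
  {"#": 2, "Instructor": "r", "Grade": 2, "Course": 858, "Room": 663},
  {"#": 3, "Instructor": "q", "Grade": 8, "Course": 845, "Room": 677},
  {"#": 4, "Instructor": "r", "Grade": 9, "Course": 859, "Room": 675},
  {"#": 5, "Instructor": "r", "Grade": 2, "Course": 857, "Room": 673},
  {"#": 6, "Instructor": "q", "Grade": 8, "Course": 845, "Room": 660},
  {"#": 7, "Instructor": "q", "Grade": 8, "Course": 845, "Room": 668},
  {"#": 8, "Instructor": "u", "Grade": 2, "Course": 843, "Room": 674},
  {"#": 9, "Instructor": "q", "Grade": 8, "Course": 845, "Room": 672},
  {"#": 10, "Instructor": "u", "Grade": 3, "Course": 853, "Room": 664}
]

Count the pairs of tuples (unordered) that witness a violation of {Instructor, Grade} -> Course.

1

(Instructor=u, Grade=3): all 2 rows agree on Course — 0 pairs.
(Instructor=r, Grade=2): violating pairs (2,5) — 1 pair.
(Instructor=q, Grade=8): all 4 rows agree on Course — 0 pairs.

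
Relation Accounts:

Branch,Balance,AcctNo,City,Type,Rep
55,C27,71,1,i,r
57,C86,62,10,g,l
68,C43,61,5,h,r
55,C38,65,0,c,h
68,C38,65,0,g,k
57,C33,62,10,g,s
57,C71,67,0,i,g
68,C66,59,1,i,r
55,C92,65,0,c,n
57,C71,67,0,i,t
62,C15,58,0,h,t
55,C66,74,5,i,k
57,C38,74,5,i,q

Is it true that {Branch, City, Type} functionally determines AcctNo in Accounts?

(Branch=55, City=1, Type=i): 1 row → AcctNo = 71 ✓
(Branch=57, City=10, Type=g): 2 rows → AcctNo = 62, 62 ✓
(Branch=68, City=5, Type=h): 1 row → AcctNo = 61 ✓
(Branch=55, City=0, Type=c): 2 rows → AcctNo = 65, 65 ✓
(Branch=68, City=0, Type=g): 1 row → AcctNo = 65 ✓
(Branch=57, City=0, Type=i): 2 rows → AcctNo = 67, 67 ✓
(Branch=68, City=1, Type=i): 1 row → AcctNo = 59 ✓
(Branch=62, City=0, Type=h): 1 row → AcctNo = 58 ✓
(Branch=55, City=5, Type=i): 1 row → AcctNo = 74 ✓
(Branch=57, City=5, Type=i): 1 row → AcctNo = 74 ✓
Every {Branch, City, Type} value is associated with a single AcctNo value, so {Branch, City, Type} -> AcctNo holds.

Yes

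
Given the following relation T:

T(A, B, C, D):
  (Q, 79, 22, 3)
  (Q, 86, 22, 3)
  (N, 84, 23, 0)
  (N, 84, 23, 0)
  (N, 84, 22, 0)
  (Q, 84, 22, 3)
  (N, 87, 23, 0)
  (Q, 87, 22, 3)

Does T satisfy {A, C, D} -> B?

(A=Q, C=22, D=3): 4 rows → B takes values {79, 86, 84, 87} — violation
(A=N, C=23, D=0): 3 rows → B takes values {84, 87} — violation
(A=N, C=22, D=0): 1 row → B = 84 ✓
Two rows agree on {A, C, D} but differ on B, so {A, C, D} -> B does not hold.

No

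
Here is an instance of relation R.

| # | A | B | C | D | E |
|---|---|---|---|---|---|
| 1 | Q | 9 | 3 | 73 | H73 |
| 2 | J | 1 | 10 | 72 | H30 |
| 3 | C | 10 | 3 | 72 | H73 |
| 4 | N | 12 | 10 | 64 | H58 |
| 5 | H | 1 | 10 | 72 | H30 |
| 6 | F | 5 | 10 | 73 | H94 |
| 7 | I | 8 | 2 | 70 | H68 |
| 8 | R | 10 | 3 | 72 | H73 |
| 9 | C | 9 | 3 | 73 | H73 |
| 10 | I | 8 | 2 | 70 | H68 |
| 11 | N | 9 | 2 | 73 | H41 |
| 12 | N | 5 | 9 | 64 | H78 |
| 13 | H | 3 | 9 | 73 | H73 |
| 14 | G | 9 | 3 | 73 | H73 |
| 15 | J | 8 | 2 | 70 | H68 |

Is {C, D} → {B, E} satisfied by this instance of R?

(C=3, D=73): rows 1, 9, 14 → {B,E} = (9, H73), (9, H73), (9, H73) ✓
(C=10, D=72): rows 2, 5 → {B,E} = (1, H30), (1, H30) ✓
(C=3, D=72): rows 3, 8 → {B,E} = (10, H73), (10, H73) ✓
(C=10, D=64): row 4 → {B,E} = (12, H58) ✓
(C=10, D=73): row 6 → {B,E} = (5, H94) ✓
(C=2, D=70): rows 7, 10, 15 → {B,E} = (8, H68), (8, H68), (8, H68) ✓
(C=2, D=73): row 11 → {B,E} = (9, H41) ✓
(C=9, D=64): row 12 → {B,E} = (5, H78) ✓
(C=9, D=73): row 13 → {B,E} = (3, H73) ✓
Every {C, D} value is associated with a single {B, E} value, so {C, D} → {B, E} holds.

Yes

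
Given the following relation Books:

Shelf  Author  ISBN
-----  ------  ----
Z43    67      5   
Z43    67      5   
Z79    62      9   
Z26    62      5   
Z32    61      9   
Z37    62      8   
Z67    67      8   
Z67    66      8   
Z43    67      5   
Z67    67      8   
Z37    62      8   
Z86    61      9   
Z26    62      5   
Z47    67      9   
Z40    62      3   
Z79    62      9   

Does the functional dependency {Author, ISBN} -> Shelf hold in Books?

(Author=67, ISBN=5): 3 rows → Shelf = Z43, Z43, Z43 ✓
(Author=62, ISBN=9): 2 rows → Shelf = Z79, Z79 ✓
(Author=62, ISBN=5): 2 rows → Shelf = Z26, Z26 ✓
(Author=61, ISBN=9): 2 rows → Shelf takes values {Z32, Z86} — violation
(Author=62, ISBN=8): 2 rows → Shelf = Z37, Z37 ✓
(Author=67, ISBN=8): 2 rows → Shelf = Z67, Z67 ✓
(Author=66, ISBN=8): 1 row → Shelf = Z67 ✓
(Author=67, ISBN=9): 1 row → Shelf = Z47 ✓
(Author=62, ISBN=3): 1 row → Shelf = Z40 ✓
Two rows agree on {Author, ISBN} but differ on Shelf, so {Author, ISBN} -> Shelf does not hold.

No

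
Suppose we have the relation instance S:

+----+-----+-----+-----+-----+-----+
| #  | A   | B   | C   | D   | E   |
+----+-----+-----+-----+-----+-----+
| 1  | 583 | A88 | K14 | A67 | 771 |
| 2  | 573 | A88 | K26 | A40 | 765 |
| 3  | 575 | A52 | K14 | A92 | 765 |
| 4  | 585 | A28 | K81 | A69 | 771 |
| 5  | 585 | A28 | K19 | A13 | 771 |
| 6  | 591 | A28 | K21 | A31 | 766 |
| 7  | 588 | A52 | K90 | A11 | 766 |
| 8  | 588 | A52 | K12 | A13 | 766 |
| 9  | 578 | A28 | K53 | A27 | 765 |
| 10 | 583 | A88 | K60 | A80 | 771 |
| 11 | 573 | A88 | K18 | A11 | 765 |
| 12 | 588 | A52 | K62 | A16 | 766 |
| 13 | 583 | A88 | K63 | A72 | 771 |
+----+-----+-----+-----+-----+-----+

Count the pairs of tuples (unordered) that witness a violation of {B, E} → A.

(B=A88, E=771): all 3 rows agree on A — 0 pairs.
(B=A88, E=765): all 2 rows agree on A — 0 pairs.
(B=A28, E=771): all 2 rows agree on A — 0 pairs.
(B=A52, E=766): all 3 rows agree on A — 0 pairs.

0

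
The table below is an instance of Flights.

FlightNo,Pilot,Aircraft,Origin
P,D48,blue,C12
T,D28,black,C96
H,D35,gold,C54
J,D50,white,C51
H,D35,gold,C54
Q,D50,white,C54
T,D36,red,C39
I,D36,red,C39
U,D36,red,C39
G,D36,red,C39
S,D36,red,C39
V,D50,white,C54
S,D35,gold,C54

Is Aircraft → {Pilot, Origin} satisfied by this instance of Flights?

No

Aircraft=blue: 1 row → {Pilot,Origin} = (D48, C12) ✓
Aircraft=black: 1 row → {Pilot,Origin} = (D28, C96) ✓
Aircraft=gold: 3 rows → {Pilot,Origin} = (D35, C54), (D35, C54), (D35, C54) ✓
Aircraft=white: 3 rows → {Pilot,Origin} takes values {(D50, C51), (D50, C54)} — violation
Aircraft=red: 5 rows → {Pilot,Origin} = (D36, C39), (D36, C39), (D36, C39), (D36, C39), (D36, C39) ✓
Two rows agree on Aircraft but differ on {Pilot, Origin}, so Aircraft → {Pilot, Origin} does not hold.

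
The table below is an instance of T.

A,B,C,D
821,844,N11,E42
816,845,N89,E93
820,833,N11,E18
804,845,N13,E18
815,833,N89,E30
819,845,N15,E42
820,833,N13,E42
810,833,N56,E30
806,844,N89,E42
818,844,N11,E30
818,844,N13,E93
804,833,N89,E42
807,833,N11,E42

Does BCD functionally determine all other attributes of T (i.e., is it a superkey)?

Yes

All 13 rows have distinct BCD values, so BCD → (all attributes) holds and BCD is a superkey.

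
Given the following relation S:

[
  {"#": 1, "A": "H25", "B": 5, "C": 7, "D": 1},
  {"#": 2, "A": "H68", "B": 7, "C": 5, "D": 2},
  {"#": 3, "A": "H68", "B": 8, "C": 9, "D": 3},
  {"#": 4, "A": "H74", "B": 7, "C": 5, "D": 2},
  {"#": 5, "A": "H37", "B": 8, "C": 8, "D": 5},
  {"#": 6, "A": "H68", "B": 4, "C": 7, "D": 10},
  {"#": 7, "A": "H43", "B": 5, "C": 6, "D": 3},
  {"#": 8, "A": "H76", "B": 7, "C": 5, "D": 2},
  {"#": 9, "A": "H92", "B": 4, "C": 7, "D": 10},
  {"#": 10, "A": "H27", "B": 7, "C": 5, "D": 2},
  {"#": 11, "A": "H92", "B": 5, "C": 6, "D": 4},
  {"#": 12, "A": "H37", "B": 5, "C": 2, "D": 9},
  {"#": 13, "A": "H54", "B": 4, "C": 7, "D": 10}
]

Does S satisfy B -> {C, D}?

B=5: rows 1, 7, 11, 12 → {C,D} takes values {(7, 1), (6, 3), (6, 4), (2, 9)} — violation
B=7: rows 2, 4, 8, 10 → {C,D} = (5, 2), (5, 2), (5, 2), (5, 2) ✓
B=8: rows 3, 5 → {C,D} takes values {(9, 3), (8, 5)} — violation
B=4: rows 6, 9, 13 → {C,D} = (7, 10), (7, 10), (7, 10) ✓
Two rows agree on B but differ on {C, D}, so B -> {C, D} does not hold.

No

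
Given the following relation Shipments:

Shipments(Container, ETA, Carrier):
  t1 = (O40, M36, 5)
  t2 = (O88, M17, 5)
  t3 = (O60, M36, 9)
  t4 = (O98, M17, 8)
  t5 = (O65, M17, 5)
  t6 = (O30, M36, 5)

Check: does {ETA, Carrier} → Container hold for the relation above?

(ETA=M36, Carrier=5): rows 1, 6 → Container takes values {O40, O30} — violation
(ETA=M17, Carrier=5): rows 2, 5 → Container takes values {O88, O65} — violation
(ETA=M36, Carrier=9): row 3 → Container = O60 ✓
(ETA=M17, Carrier=8): row 4 → Container = O98 ✓
Two rows agree on {ETA, Carrier} but differ on Container, so {ETA, Carrier} → Container does not hold.

No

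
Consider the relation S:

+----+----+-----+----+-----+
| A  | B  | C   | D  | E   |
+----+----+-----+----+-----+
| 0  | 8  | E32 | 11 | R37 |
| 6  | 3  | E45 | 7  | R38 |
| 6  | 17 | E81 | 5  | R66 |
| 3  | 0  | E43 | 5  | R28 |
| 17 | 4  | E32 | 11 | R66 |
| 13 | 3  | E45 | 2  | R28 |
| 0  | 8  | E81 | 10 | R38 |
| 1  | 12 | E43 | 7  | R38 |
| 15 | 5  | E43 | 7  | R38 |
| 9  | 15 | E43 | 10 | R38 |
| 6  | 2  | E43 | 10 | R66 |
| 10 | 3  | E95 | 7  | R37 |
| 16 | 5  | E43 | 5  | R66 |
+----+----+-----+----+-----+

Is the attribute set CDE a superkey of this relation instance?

No

Two distinct rows share (C=E43, D=7, E=R38), so CDE does not determine every attribute — not a superkey.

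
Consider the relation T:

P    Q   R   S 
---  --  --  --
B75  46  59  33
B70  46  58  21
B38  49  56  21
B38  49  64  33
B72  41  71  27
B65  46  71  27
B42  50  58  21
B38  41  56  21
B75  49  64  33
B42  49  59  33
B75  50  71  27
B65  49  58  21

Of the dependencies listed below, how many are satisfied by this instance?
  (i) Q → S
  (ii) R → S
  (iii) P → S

(i) Q → S: Q=46: 3 rows → S takes values {33, 21, 27} — violation; Q=49: 5 rows → S takes values {21, 33} — violation; Q=41: 2 rows → S takes values {27, 21} — violation; Q=50: 2 rows → S takes values {21, 27} — violation — fails.
(ii) R → S: every LHS value maps to a single RHS value — holds.
(iii) P → S: P=B75: 3 rows → S takes values {33, 27} — violation; P=B38: 3 rows → S takes values {21, 33} — violation; P=B65: 2 rows → S takes values {27, 21} — violation; P=B42: 2 rows → S takes values {21, 33} — violation — fails.
1 of the 3 dependencies holds.

1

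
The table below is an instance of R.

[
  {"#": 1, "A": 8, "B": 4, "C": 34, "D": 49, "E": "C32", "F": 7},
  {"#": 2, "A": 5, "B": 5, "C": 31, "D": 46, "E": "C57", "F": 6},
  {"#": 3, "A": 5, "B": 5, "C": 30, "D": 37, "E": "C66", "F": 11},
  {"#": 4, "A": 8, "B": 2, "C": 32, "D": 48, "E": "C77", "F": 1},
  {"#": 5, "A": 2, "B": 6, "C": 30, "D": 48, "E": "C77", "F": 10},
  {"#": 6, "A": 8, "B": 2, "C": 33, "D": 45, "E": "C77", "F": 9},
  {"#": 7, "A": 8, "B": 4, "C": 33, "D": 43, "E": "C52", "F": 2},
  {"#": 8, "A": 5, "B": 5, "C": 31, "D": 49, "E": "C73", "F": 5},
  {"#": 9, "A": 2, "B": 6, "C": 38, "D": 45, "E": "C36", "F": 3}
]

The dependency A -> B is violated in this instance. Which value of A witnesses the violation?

A=8: rows 1, 4, 6, 7 → B takes values {4, 2} — violation
A=5: rows 2, 3, 8 → B = 5, 5, 5 ✓
A=2: rows 5, 9 → B = 6, 6 ✓
The only A value with inconsistent B is A=8.

8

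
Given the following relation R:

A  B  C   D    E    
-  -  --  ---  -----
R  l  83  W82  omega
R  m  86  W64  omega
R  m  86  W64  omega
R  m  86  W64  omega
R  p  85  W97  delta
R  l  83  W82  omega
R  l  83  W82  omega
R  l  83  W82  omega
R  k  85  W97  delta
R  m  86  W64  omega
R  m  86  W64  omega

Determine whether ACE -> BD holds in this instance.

No

(A=R, C=83, E=omega): 4 rows → {B,D} = (l, W82), (l, W82), (l, W82), (l, W82) ✓
(A=R, C=86, E=omega): 5 rows → {B,D} = (m, W64), (m, W64), (m, W64), (m, W64), (m, W64) ✓
(A=R, C=85, E=delta): 2 rows → {B,D} takes values {(p, W97), (k, W97)} — violation
Two rows agree on ACE but differ on BD, so ACE -> BD does not hold.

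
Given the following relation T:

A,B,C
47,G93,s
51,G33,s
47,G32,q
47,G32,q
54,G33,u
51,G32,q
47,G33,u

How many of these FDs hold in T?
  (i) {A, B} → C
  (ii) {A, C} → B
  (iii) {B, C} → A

(i) {A, B} → C: every LHS value maps to a single RHS value — holds.
(ii) {A, C} → B: every LHS value maps to a single RHS value — holds.
(iii) {B, C} → A: (B=G32, C=q): 3 rows → A takes values {47, 51} — violation; (B=G33, C=u): 2 rows → A takes values {54, 47} — violation — fails.
2 of the 3 dependencies hold.

2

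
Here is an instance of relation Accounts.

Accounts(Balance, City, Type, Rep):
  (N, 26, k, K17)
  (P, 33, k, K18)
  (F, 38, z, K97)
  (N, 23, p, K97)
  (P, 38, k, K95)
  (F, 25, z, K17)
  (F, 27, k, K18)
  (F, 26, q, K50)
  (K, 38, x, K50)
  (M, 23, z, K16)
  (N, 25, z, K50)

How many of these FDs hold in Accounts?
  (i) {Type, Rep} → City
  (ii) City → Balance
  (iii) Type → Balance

(i) {Type, Rep} → City: (Type=k, Rep=K18): 2 rows → City takes values {33, 27} — violation — fails.
(ii) City → Balance: City=26: 2 rows → Balance takes values {N, F} — violation; City=38: 3 rows → Balance takes values {F, P, K} — violation; City=23: 2 rows → Balance takes values {N, M} — violation; City=25: 2 rows → Balance takes values {F, N} — violation — fails.
(iii) Type → Balance: Type=k: 4 rows → Balance takes values {N, P, F} — violation; Type=z: 4 rows → Balance takes values {F, M, N} — violation — fails.
None of the 3 dependencies hold.

0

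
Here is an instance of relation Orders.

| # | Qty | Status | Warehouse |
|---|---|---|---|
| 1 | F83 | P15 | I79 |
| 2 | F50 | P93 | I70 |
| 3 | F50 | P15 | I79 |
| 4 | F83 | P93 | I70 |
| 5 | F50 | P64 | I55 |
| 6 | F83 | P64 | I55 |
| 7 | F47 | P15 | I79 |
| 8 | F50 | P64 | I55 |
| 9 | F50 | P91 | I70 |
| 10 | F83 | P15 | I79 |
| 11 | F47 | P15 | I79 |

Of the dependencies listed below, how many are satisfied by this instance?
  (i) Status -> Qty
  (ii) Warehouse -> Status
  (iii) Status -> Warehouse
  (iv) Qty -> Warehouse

1

(i) Status -> Qty: Status=P15: rows 1, 3, 7, 10, 11 → Qty takes values {F83, F50, F47} — violation; Status=P93: rows 2, 4 → Qty takes values {F50, F83} — violation; Status=P64: rows 5, 6, 8 → Qty takes values {F50, F83} — violation — fails.
(ii) Warehouse -> Status: Warehouse=I70: rows 2, 4, 9 → Status takes values {P93, P91} — violation — fails.
(iii) Status -> Warehouse: every LHS value maps to a single RHS value — holds.
(iv) Qty -> Warehouse: Qty=F83: rows 1, 4, 6, 10 → Warehouse takes values {I79, I70, I55} — violation; Qty=F50: rows 2, 3, 5, 8, 9 → Warehouse takes values {I70, I79, I55} — violation — fails.
1 of the 4 dependencies holds.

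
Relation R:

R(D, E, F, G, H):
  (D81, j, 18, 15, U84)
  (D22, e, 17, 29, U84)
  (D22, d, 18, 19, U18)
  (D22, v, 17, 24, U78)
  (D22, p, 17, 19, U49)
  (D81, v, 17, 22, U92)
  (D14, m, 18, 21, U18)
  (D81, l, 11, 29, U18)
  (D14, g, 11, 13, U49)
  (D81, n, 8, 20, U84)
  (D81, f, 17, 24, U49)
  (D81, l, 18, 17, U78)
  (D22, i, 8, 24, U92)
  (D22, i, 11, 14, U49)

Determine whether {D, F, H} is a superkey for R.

All 14 rows have distinct {D, F, H} values, so {D, F, H} → (all attributes) holds and {D, F, H} is a superkey.

Yes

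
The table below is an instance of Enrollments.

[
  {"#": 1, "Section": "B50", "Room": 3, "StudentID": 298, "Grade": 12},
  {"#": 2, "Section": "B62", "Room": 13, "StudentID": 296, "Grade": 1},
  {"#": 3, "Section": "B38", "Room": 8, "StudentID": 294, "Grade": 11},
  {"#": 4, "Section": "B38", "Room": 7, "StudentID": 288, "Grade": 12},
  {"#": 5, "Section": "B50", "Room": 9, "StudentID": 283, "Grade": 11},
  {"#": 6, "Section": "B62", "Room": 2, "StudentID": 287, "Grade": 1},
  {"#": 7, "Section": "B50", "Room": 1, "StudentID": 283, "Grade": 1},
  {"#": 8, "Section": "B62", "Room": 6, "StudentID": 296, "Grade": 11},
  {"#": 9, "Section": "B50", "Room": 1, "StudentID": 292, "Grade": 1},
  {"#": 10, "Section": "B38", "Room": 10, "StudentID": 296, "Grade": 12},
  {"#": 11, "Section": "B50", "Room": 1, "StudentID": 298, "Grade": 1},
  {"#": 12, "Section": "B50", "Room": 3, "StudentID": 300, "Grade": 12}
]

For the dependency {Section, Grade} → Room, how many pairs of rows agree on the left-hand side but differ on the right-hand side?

(Section=B50, Grade=12): all 2 rows agree on Room — 0 pairs.
(Section=B62, Grade=1): violating pairs (2,6) — 1 pair.
(Section=B38, Grade=12): violating pairs (4,10) — 1 pair.
(Section=B50, Grade=1): all 3 rows agree on Room — 0 pairs.

2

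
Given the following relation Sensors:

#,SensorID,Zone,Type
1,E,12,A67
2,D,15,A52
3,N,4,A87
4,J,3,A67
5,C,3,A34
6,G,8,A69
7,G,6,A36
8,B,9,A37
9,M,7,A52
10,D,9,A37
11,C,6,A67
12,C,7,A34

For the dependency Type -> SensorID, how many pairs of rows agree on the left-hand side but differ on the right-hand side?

Type=A67: violating pairs (1,4), (1,11), (4,11) — 3 pairs.
Type=A52: violating pairs (2,9) — 1 pair.
Type=A34: all 2 rows agree on SensorID — 0 pairs.
Type=A37: violating pairs (8,10) — 1 pair.

5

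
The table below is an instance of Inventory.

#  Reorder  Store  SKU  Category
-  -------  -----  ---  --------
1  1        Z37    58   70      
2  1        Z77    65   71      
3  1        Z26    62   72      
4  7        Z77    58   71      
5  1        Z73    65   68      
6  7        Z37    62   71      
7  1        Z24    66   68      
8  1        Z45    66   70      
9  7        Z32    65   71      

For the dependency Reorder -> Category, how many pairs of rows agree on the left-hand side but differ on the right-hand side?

Reorder=1: violating pairs (1,2), (1,3), (1,5), (1,7), (2,3), (2,5), (2,7), (2,8), (3,5), (3,7), (3,8), (5,8), (7,8) — 13 pairs.
Reorder=7: all 3 rows agree on Category — 0 pairs.

13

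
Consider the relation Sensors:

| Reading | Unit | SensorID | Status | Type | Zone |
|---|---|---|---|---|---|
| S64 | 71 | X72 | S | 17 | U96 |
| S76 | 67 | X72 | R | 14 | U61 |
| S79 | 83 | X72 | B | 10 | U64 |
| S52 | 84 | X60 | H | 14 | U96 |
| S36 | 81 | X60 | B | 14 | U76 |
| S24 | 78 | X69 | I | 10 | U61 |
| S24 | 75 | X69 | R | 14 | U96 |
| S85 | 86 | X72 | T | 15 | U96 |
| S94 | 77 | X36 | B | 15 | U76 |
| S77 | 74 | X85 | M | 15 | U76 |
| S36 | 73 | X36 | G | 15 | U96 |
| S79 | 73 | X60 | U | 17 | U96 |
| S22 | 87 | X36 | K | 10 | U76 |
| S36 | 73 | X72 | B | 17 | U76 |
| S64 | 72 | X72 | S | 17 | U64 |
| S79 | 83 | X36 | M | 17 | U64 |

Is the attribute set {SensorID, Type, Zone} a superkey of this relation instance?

All 16 rows have distinct {SensorID, Type, Zone} values, so {SensorID, Type, Zone} → (all attributes) holds and {SensorID, Type, Zone} is a superkey.

Yes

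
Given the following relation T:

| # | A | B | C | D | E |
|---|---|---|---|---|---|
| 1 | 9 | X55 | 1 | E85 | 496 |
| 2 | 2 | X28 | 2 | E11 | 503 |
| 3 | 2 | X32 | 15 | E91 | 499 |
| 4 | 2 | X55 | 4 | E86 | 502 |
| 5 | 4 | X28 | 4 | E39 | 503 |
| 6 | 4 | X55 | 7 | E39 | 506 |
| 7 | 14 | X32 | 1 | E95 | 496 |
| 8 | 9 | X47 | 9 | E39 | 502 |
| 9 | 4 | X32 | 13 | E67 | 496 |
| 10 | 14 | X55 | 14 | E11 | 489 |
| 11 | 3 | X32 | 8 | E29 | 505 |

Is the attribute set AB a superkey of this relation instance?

All 11 rows have distinct AB values, so AB → (all attributes) holds and AB is a superkey.

Yes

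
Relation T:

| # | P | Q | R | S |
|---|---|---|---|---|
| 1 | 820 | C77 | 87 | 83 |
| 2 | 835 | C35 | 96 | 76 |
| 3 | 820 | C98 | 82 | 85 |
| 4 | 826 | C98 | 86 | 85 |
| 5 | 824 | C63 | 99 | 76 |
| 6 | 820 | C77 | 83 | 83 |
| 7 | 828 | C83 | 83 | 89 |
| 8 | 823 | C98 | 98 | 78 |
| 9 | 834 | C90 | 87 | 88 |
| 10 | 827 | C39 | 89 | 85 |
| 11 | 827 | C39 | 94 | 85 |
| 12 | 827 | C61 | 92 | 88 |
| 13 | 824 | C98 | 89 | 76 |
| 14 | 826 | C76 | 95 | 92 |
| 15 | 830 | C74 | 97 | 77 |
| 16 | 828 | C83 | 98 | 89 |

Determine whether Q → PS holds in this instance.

Q=C77: rows 1, 6 → {P,S} = (820, 83), (820, 83) ✓
Q=C35: row 2 → {P,S} = (835, 76) ✓
Q=C98: rows 3, 4, 8, 13 → {P,S} takes values {(820, 85), (826, 85), (823, 78), (824, 76)} — violation
Q=C63: row 5 → {P,S} = (824, 76) ✓
Q=C83: rows 7, 16 → {P,S} = (828, 89), (828, 89) ✓
Q=C90: row 9 → {P,S} = (834, 88) ✓
Q=C39: rows 10, 11 → {P,S} = (827, 85), (827, 85) ✓
Q=C61: row 12 → {P,S} = (827, 88) ✓
Q=C76: row 14 → {P,S} = (826, 92) ✓
Q=C74: row 15 → {P,S} = (830, 77) ✓
Two rows agree on Q but differ on PS, so Q → PS does not hold.

No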